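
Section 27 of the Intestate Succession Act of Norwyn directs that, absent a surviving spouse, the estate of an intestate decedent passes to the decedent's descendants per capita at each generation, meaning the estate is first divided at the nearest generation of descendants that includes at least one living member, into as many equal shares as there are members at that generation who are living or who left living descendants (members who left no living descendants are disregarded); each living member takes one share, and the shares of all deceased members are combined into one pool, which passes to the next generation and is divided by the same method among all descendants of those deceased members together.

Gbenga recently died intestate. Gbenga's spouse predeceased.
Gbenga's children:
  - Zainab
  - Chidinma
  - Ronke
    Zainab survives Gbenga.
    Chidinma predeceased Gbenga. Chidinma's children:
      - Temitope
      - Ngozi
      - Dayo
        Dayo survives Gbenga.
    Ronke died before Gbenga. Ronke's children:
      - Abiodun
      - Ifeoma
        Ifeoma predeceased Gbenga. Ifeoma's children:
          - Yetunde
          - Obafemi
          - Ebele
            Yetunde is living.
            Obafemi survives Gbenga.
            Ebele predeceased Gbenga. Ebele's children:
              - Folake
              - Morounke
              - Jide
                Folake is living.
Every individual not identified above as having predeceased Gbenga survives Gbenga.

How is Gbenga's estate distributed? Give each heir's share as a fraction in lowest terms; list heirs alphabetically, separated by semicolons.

Abiodun 2/15; Dayo 2/15; Folake 2/135; Jide 2/135; Morounke 2/135; Ngozi 2/15; Obafemi 2/45; Temitope 2/15; Yetunde 2/45; Zainab 1/3

There is no surviving spouse, so the entire estate passes to Gbenga's descendants per capita at each generation.
At generation 1 (Zainab, Chidinma, Ronke) there are 3 shares of (1)/3 = 1/3 each.
Living: Zainab — each takes 1/3.
Deceased: Chidinma and Ronke. Their combined 2/3 is pooled and carried to generation 2.
At generation 2 (Temitope, Ngozi, Dayo, Abiodun, Ifeoma) there are 5 shares of (2/3)/5 = 2/15 each.
Living: Temitope, Ngozi, Dayo, and Abiodun — each takes 2/15.
Deceased: Ifeoma. That 2/15 share is carried to generation 3.
At generation 3 (Yetunde, Obafemi, Ebele) there are 3 shares of (2/15)/3 = 2/45 each.
Living: Yetunde and Obafemi — each takes 2/45.
Deceased: Ebele. That 2/45 share is carried to generation 4.
At generation 4 (Folake, Morounke, Jide) there are 3 shares of (2/45)/3 = 2/135 each.
Living: Folake, Morounke, and Jide — each takes 2/135.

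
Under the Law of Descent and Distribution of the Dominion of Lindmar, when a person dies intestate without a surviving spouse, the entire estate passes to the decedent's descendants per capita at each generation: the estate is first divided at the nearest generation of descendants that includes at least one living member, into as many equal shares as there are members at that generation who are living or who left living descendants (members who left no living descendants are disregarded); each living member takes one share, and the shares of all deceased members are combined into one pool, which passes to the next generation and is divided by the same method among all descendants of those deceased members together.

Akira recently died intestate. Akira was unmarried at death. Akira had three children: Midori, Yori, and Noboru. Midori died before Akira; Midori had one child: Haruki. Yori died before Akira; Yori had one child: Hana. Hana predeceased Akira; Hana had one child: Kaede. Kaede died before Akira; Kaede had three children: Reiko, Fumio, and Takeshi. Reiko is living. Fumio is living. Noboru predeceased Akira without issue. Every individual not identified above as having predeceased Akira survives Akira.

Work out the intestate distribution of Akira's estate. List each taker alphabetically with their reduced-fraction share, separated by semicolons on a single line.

Fumio 1/6; Haruki 1/2; Reiko 1/6; Takeshi 1/6

There is no surviving spouse, so the entire estate passes to Akira's descendants per capita at each generation.
No one at generation 1 (Midori, Yori) is living; moving to the next generation.
At generation 2 (Haruki, Hana) there are 2 shares of (1)/2 = 1/2 each.
Living: Haruki — each takes 1/2.
Deceased: Hana. That 1/2 share is carried to generation 3.
At generation 3 (Kaede) there are 1 shares of (1/2)/1 = 1/2 each.
Deceased: Kaede. That 1/2 share is carried to generation 4.
At generation 4 (Reiko, Fumio, Takeshi) there are 3 shares of (1/2)/3 = 1/6 each.
Living: Reiko, Fumio, and Takeshi — each takes 1/6.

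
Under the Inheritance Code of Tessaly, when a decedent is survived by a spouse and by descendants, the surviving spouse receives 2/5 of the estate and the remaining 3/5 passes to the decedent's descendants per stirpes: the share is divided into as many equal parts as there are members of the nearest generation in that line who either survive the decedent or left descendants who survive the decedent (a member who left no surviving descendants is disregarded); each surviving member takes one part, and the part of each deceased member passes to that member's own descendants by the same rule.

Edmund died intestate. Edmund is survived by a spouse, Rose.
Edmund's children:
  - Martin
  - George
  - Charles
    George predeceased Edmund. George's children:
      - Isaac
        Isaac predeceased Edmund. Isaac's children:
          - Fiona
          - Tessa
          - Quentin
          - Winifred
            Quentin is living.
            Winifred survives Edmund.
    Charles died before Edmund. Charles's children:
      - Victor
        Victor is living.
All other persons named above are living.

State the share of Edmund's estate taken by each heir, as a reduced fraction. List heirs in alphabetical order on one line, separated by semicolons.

Rose, as surviving spouse, takes 2/5.
The remaining 3/5 passes to Edmund's descendants per stirpes.
The 3/5 is divided into 3 equal shares of 1/5 among Martin, George, Charles.
Martin is living and takes 1/5.
George predeceased; the 1/5 allotted to George's branch passes to George's issue by representation.
Isaac's line is the sole branch at this level, so the full 1/5 passes to Isaac's issue by representation.
The 1/5 is divided into 4 equal shares of 1/20 among Fiona, Tessa, Quentin, Winifred.
Fiona is living and takes 1/20.
Tessa is living and takes 1/20.
Quentin is living and takes 1/20.
Winifred is living and takes 1/20.
Charles predeceased; the 1/5 allotted to Charles's branch passes to Charles's issue by representation.
Victor is the sole taker at this level and receives the full 1/5.

Fiona 1/20; Martin 1/5; Quentin 1/20; Rose 2/5; Tessa 1/20; Victor 1/5; Winifred 1/20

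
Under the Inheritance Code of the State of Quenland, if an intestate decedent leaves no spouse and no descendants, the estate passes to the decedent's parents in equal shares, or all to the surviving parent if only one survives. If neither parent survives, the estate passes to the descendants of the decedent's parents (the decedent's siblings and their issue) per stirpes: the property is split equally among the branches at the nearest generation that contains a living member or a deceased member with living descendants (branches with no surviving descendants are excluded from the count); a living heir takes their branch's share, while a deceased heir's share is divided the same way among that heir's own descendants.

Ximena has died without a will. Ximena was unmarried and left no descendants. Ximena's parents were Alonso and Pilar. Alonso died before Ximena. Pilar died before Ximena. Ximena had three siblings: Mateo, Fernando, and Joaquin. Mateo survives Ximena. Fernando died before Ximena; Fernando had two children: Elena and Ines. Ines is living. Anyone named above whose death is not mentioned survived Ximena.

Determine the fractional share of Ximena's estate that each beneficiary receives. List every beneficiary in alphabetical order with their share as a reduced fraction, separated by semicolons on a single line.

Neither parent survives and there are no descendants, so the estate passes to Ximena's siblings and their issue per stirpes.
The estate is divided into 3 equal shares of 1/3 among Mateo, Fernando, Joaquin.
Mateo is living and takes 1/3.
Fernando predeceased; the 1/3 allotted to Fernando's branch passes to Fernando's issue by representation.
The 1/3 is divided into 2 equal shares of 1/6 among Elena, Ines.
Elena is living and takes 1/6.
Ines is living and takes 1/6.
Joaquin is living and takes 1/3.

Elena 1/6; Ines 1/6; Joaquin 1/3; Mateo 1/3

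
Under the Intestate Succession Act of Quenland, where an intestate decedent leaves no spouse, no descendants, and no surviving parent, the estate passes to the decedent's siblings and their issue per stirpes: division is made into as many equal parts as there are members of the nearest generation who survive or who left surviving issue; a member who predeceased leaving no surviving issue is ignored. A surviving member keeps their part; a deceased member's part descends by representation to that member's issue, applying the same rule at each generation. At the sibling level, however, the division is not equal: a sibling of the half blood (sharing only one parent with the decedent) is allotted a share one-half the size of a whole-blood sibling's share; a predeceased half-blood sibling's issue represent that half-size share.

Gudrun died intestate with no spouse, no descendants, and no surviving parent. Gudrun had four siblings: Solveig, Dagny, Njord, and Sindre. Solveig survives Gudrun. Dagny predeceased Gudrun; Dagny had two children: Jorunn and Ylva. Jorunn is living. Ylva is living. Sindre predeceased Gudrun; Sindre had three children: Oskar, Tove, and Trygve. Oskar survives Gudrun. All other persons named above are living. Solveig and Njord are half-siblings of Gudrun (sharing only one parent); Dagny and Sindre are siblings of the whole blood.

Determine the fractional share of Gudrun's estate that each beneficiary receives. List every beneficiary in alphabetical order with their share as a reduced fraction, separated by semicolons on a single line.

Jorunn 1/6; Njord 1/6; Oskar 1/9; Solveig 1/6; Tove 1/9; Trygve 1/9; Ylva 1/6

No spouse, descendants, or parent survives, so the estate passes to Gudrun's siblings per stirpes.
Half-blood siblings count for one-half the weight of whole-blood siblings at the initial division.
Dividing 1 in proportion to weights (total weight 3): Solveig (weight 1/2) → 1/6; Dagny (weight 1) → 1/3; Njord (weight 1/2) → 1/6; Sindre (weight 1) → 1/3.
Solveig is living and takes 1/6.
Dagny predeceased; the 1/3 allotted to Dagny's branch passes to Dagny's issue by representation.
The 1/3 is divided into 2 equal shares of 1/6 among Jorunn, Ylva.
Jorunn is living and takes 1/6.
Ylva is living and takes 1/6.
Njord is living and takes 1/6.
Sindre predeceased; the 1/3 allotted to Sindre's branch passes to Sindre's issue by representation.
The 1/3 is divided into 3 equal shares of 1/9 among Oskar, Tove, Trygve.
Oskar is living and takes 1/9.
Tove is living and takes 1/9.
Trygve is living and takes 1/9.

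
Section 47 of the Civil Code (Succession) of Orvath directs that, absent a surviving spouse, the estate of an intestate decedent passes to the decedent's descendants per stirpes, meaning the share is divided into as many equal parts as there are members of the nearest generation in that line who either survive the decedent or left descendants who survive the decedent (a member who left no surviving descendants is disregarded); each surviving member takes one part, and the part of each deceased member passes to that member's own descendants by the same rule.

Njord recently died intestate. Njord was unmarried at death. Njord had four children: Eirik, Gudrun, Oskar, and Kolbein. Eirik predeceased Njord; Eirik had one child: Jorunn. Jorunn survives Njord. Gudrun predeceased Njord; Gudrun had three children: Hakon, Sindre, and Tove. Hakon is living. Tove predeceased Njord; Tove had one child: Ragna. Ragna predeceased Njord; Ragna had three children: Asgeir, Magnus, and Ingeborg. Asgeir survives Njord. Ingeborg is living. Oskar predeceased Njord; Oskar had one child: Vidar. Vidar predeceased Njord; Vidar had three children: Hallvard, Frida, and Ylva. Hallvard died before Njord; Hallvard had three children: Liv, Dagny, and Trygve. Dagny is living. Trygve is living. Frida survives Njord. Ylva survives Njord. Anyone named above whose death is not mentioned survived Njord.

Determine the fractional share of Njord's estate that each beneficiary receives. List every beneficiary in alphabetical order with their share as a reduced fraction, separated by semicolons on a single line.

Asgeir 1/36; Dagny 1/36; Frida 1/12; Hakon 1/12; Ingeborg 1/36; Jorunn 1/4; Kolbein 1/4; Liv 1/36; Magnus 1/36; Sindre 1/12; Trygve 1/36; Ylva 1/12

There is no surviving spouse, so the entire estate passes to Njord's descendants per stirpes.
The estate is divided into 4 equal shares of 1/4 among Eirik, Gudrun, Oskar, Kolbein.
Eirik predeceased; the 1/4 allotted to Eirik's branch passes to Eirik's issue by representation.
Jorunn is the sole taker at this level and receives the full 1/4.
Gudrun predeceased; the 1/4 allotted to Gudrun's branch passes to Gudrun's issue by representation.
The 1/4 is divided into 3 equal shares of 1/12 among Hakon, Sindre, Tove.
Hakon is living and takes 1/12.
Sindre is living and takes 1/12.
Tove predeceased; the 1/12 allotted to Tove's branch passes to Tove's issue by representation.
Ragna's line is the sole branch at this level, so the full 1/12 passes to Ragna's issue by representation.
The 1/12 is divided into 3 equal shares of 1/36 among Asgeir, Magnus, Ingeborg.
Asgeir is living and takes 1/36.
Magnus is living and takes 1/36.
Ingeborg is living and takes 1/36.
Oskar predeceased; the 1/4 allotted to Oskar's branch passes to Oskar's issue by representation.
Vidar's line is the sole branch at this level, so the full 1/4 passes to Vidar's issue by representation.
The 1/4 is divided into 3 equal shares of 1/12 among Hallvard, Frida, Ylva.
Hallvard predeceased; the 1/12 allotted to Hallvard's branch passes to Hallvard's issue by representation.
The 1/12 is divided into 3 equal shares of 1/36 among Liv, Dagny, Trygve.
Liv is living and takes 1/36.
Dagny is living and takes 1/36.
Trygve is living and takes 1/36.
Frida is living and takes 1/12.
Ylva is living and takes 1/12.
Kolbein is living and takes 1/4.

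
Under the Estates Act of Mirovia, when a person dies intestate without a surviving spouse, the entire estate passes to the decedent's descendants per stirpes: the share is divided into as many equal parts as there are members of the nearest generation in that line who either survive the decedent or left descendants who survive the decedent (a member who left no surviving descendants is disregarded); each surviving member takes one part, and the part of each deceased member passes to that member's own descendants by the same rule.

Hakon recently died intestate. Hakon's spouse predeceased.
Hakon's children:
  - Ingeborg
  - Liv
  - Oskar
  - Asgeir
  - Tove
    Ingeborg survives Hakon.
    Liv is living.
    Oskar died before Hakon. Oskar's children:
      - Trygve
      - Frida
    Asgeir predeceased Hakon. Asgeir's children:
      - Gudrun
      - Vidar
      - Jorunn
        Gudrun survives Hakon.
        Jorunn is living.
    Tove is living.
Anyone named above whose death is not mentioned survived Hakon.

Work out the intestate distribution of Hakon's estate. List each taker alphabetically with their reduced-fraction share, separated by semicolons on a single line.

There is no surviving spouse, so the entire estate passes to Hakon's descendants per stirpes.
The estate is divided into 5 equal shares of 1/5 among Ingeborg, Liv, Oskar, Asgeir, Tove.
Ingeborg is living and takes 1/5.
Liv is living and takes 1/5.
Oskar predeceased; the 1/5 allotted to Oskar's branch passes to Oskar's issue by representation.
The 1/5 is divided into 2 equal shares of 1/10 among Trygve, Frida.
Trygve is living and takes 1/10.
Frida is living and takes 1/10.
Asgeir predeceased; the 1/5 allotted to Asgeir's branch passes to Asgeir's issue by representation.
The 1/5 is divided into 3 equal shares of 1/15 among Gudrun, Vidar, Jorunn.
Gudrun is living and takes 1/15.
Vidar is living and takes 1/15.
Jorunn is living and takes 1/15.
Tove is living and takes 1/5.

Frida 1/10; Gudrun 1/15; Ingeborg 1/5; Jorunn 1/15; Liv 1/5; Tove 1/5; Trygve 1/10; Vidar 1/15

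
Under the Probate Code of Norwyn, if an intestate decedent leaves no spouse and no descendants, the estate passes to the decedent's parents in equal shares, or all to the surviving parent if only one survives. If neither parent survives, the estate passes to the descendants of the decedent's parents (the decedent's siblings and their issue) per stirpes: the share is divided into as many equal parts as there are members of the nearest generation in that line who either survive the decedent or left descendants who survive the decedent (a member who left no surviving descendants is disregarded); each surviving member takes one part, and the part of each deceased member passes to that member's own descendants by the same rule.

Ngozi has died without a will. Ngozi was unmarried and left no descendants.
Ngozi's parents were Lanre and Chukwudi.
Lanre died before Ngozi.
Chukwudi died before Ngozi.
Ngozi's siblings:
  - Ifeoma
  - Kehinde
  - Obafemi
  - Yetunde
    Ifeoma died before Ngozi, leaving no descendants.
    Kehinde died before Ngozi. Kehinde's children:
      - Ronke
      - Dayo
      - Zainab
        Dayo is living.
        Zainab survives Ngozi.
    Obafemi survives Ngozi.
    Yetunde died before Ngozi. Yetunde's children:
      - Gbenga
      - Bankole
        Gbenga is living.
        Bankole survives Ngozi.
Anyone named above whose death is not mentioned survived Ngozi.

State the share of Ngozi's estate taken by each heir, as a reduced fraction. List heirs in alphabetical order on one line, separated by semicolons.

Neither parent survives and there are no descendants, so the estate passes to Ngozi's siblings and their issue per stirpes.
Ifeoma left no surviving issue, so that branch lapses and is disregarded.
The estate is divided into 3 equal shares of 1/3 among Kehinde, Obafemi, Yetunde.
Kehinde predeceased; the 1/3 allotted to Kehinde's branch passes to Kehinde's issue by representation.
The 1/3 is divided into 3 equal shares of 1/9 among Ronke, Dayo, Zainab.
Ronke is living and takes 1/9.
Dayo is living and takes 1/9.
Zainab is living and takes 1/9.
Obafemi is living and takes 1/3.
Yetunde predeceased; the 1/3 allotted to Yetunde's branch passes to Yetunde's issue by representation.
The 1/3 is divided into 2 equal shares of 1/6 among Gbenga, Bankole.
Gbenga is living and takes 1/6.
Bankole is living and takes 1/6.

Bankole 1/6; Dayo 1/9; Gbenga 1/6; Obafemi 1/3; Ronke 1/9; Zainab 1/9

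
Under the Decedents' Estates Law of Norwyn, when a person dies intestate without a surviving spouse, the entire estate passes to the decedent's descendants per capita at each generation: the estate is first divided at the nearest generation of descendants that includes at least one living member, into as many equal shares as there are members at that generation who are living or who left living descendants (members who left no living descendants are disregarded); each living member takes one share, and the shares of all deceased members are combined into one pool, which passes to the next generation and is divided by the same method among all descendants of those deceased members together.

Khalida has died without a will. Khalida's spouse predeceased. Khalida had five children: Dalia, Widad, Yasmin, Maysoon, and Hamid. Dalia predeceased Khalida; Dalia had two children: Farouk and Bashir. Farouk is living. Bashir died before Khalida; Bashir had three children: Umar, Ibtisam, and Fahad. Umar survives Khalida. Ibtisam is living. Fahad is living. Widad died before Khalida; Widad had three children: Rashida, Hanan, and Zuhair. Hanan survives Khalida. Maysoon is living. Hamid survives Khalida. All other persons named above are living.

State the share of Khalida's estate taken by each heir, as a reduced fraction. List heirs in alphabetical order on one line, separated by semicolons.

There is no surviving spouse, so the entire estate passes to Khalida's descendants per capita at each generation.
At generation 1 (Dalia, Widad, Yasmin, Maysoon, Hamid) there are 5 shares of (1)/5 = 1/5 each.
Living: Yasmin, Maysoon, and Hamid — each takes 1/5.
Deceased: Dalia and Widad. Their combined 2/5 is pooled and carried to generation 2.
At generation 2 (Farouk, Bashir, Rashida, Hanan, Zuhair) there are 5 shares of (2/5)/5 = 2/25 each.
Living: Farouk, Rashida, Hanan, and Zuhair — each takes 2/25.
Deceased: Bashir. That 2/25 share is carried to generation 3.
At generation 3 (Umar, Ibtisam, Fahad) there are 3 shares of (2/25)/3 = 2/75 each.
Living: Umar, Ibtisam, and Fahad — each takes 2/75.

Fahad 2/75; Farouk 2/25; Hamid 1/5; Hanan 2/25; Ibtisam 2/75; Maysoon 1/5; Rashida 2/25; Umar 2/75; Yasmin 1/5; Zuhair 2/25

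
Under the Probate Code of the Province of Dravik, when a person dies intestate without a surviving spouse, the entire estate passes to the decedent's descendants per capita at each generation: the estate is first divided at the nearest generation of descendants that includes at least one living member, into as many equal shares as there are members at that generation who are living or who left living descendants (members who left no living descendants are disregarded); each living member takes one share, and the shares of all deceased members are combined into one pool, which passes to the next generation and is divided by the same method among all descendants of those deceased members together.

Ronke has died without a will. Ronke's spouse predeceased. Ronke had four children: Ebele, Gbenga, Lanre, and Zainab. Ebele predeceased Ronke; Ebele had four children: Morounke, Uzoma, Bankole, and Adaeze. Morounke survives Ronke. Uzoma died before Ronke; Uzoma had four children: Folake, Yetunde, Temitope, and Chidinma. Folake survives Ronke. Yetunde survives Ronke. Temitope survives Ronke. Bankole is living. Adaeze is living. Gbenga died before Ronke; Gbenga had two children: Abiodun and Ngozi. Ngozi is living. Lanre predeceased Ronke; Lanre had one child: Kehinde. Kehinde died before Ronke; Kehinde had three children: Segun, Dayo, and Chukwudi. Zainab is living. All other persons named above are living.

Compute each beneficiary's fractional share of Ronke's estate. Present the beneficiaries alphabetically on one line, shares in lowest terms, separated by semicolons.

Abiodun 3/28; Adaeze 3/28; Bankole 3/28; Chidinma 3/98; Chukwudi 3/98; Dayo 3/98; Folake 3/98; Morounke 3/28; Ngozi 3/28; Segun 3/98; Temitope 3/98; Yetunde 3/98; Zainab 1/4

There is no surviving spouse, so the entire estate passes to Ronke's descendants per capita at each generation.
At generation 1 (Ebele, Gbenga, Lanre, Zainab) there are 4 shares of (1)/4 = 1/4 each.
Living: Zainab — each takes 1/4.
Deceased: Ebele, Gbenga, and Lanre. Their combined 3/4 is pooled and carried to generation 2.
At generation 2 (Morounke, Uzoma, Bankole, Adaeze, Abiodun, Ngozi, Kehinde) there are 7 shares of (3/4)/7 = 3/28 each.
Living: Morounke, Bankole, Adaeze, Abiodun, and Ngozi — each takes 3/28.
Deceased: Uzoma and Kehinde. Their combined 3/14 is pooled and carried to generation 3.
At generation 3 (Folake, Yetunde, Temitope, Chidinma, Segun, Dayo, Chukwudi) there are 7 shares of (3/14)/7 = 3/98 each.
Living: Folake, Yetunde, Temitope, Chidinma, Segun, Dayo, and Chukwudi — each takes 3/98.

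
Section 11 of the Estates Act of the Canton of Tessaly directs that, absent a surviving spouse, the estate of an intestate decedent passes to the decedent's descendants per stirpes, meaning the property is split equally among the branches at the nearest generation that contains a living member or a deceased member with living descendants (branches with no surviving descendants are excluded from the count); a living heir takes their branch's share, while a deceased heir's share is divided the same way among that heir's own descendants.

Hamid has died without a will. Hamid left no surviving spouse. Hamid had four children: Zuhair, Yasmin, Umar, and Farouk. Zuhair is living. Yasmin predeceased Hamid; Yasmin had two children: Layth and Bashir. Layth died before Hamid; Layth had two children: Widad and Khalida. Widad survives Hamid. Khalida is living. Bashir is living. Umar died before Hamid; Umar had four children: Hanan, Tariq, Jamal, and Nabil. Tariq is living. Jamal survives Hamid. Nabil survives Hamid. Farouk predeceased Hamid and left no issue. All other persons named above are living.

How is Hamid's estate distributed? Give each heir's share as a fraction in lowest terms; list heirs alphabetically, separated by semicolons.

There is no surviving spouse, so the entire estate passes to Hamid's descendants per stirpes.
Farouk left no surviving issue, so that branch lapses and is disregarded.
The estate is divided into 3 equal shares of 1/3 among Zuhair, Yasmin, Umar.
Zuhair is living and takes 1/3.
Yasmin predeceased; the 1/3 allotted to Yasmin's branch passes to Yasmin's issue by representation.
The 1/3 is divided into 2 equal shares of 1/6 among Layth, Bashir.
Layth predeceased; the 1/6 allotted to Layth's branch passes to Layth's issue by representation.
The 1/6 is divided into 2 equal shares of 1/12 among Widad, Khalida.
Widad is living and takes 1/12.
Khalida is living and takes 1/12.
Bashir is living and takes 1/6.
Umar predeceased; the 1/3 allotted to Umar's branch passes to Umar's issue by representation.
The 1/3 is divided into 4 equal shares of 1/12 among Hanan, Tariq, Jamal, Nabil.
Hanan is living and takes 1/12.
Tariq is living and takes 1/12.
Jamal is living and takes 1/12.
Nabil is living and takes 1/12.

Bashir 1/6; Hanan 1/12; Jamal 1/12; Khalida 1/12; Nabil 1/12; Tariq 1/12; Widad 1/12; Zuhair 1/3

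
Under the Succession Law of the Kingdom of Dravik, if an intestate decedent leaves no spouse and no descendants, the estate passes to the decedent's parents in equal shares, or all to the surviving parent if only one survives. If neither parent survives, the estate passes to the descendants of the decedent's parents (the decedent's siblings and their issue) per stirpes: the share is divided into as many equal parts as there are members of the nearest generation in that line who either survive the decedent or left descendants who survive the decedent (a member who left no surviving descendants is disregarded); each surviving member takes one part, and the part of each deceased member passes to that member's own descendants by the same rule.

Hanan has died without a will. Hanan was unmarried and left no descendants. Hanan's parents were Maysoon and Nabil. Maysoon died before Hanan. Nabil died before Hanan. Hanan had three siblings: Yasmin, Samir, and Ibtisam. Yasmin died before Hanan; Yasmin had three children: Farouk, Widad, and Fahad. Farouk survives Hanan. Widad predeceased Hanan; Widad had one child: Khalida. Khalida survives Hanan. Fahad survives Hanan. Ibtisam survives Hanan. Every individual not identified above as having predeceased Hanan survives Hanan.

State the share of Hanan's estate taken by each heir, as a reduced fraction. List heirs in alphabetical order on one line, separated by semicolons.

Fahad 1/9; Farouk 1/9; Ibtisam 1/3; Khalida 1/9; Samir 1/3

Neither parent survives and there are no descendants, so the estate passes to Hanan's siblings and their issue per stirpes.
The estate is divided into 3 equal shares of 1/3 among Yasmin, Samir, Ibtisam.
Yasmin predeceased; the 1/3 allotted to Yasmin's branch passes to Yasmin's issue by representation.
The 1/3 is divided into 3 equal shares of 1/9 among Farouk, Widad, Fahad.
Farouk is living and takes 1/9.
Widad predeceased; the 1/9 allotted to Widad's branch passes to Widad's issue by representation.
Khalida is the sole taker at this level and receives the full 1/9.
Fahad is living and takes 1/9.
Samir is living and takes 1/3.
Ibtisam is living and takes 1/3.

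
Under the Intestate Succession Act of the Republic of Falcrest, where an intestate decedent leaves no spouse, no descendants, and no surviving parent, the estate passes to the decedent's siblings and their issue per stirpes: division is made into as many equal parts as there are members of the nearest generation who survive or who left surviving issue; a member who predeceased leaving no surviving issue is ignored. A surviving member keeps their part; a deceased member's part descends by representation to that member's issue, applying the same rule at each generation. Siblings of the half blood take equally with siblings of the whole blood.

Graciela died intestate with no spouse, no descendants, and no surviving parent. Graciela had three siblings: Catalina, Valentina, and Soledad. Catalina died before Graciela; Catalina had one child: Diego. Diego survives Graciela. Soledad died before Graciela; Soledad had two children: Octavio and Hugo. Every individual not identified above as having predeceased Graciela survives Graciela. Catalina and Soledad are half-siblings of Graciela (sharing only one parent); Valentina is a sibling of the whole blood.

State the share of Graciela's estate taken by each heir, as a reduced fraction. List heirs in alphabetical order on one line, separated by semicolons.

No spouse, descendants, or parent survives, so the estate passes to Graciela's siblings per stirpes.
Half-blood and whole-blood siblings take equally under the stated rule.
The estate is divided into 3 equal shares of 1/3 among Catalina, Valentina, Soledad.
Catalina predeceased; the 1/3 allotted to Catalina's branch passes to Catalina's issue by representation.
Diego is the sole taker at this level and receives the full 1/3.
Valentina is living and takes 1/3.
Soledad predeceased; the 1/3 allotted to Soledad's branch passes to Soledad's issue by representation.
The 1/3 is divided into 2 equal shares of 1/6 among Octavio, Hugo.
Octavio is living and takes 1/6.
Hugo is living and takes 1/6.

Diego 1/3; Hugo 1/6; Octavio 1/6; Valentina 1/3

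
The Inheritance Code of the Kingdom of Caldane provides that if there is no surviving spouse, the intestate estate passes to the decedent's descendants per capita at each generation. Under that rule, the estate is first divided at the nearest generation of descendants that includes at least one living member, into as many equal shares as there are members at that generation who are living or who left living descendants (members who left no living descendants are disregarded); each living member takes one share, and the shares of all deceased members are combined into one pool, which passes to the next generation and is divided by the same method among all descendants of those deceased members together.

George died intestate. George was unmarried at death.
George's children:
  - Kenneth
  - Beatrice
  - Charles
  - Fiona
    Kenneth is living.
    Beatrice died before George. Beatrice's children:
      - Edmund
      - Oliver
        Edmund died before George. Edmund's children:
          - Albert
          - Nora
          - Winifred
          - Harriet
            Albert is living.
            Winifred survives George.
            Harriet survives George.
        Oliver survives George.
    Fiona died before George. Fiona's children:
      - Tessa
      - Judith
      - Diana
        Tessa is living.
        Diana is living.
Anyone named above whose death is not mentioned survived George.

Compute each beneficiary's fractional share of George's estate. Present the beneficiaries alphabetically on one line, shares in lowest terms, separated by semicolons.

Albert 1/40; Charles 1/4; Diana 1/10; Harriet 1/40; Judith 1/10; Kenneth 1/4; Nora 1/40; Oliver 1/10; Tessa 1/10; Winifred 1/40

There is no surviving spouse, so the entire estate passes to George's descendants per capita at each generation.
At generation 1 (Kenneth, Beatrice, Charles, Fiona) there are 4 shares of (1)/4 = 1/4 each.
Living: Kenneth and Charles — each takes 1/4.
Deceased: Beatrice and Fiona. Their combined 1/2 is pooled and carried to generation 2.
At generation 2 (Edmund, Oliver, Tessa, Judith, Diana) there are 5 shares of (1/2)/5 = 1/10 each.
Living: Oliver, Tessa, Judith, and Diana — each takes 1/10.
Deceased: Edmund. That 1/10 share is carried to generation 3.
At generation 3 (Albert, Nora, Winifred, Harriet) there are 4 shares of (1/10)/4 = 1/40 each.
Living: Albert, Nora, Winifred, and Harriet — each takes 1/40.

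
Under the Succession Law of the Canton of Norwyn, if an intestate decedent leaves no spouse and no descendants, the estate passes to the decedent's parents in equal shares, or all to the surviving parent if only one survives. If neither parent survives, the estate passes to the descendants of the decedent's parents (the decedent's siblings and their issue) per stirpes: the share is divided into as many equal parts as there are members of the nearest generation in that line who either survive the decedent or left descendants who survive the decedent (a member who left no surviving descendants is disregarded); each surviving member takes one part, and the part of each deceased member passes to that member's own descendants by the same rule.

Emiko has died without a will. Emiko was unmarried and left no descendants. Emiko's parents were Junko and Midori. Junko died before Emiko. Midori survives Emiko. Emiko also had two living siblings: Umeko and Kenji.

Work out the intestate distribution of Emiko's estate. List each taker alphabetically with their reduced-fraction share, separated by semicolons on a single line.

Only one parent, Midori, survives, so Midori takes the entire estate. The siblings take nothing because a surviving parent has priority.

Midori 1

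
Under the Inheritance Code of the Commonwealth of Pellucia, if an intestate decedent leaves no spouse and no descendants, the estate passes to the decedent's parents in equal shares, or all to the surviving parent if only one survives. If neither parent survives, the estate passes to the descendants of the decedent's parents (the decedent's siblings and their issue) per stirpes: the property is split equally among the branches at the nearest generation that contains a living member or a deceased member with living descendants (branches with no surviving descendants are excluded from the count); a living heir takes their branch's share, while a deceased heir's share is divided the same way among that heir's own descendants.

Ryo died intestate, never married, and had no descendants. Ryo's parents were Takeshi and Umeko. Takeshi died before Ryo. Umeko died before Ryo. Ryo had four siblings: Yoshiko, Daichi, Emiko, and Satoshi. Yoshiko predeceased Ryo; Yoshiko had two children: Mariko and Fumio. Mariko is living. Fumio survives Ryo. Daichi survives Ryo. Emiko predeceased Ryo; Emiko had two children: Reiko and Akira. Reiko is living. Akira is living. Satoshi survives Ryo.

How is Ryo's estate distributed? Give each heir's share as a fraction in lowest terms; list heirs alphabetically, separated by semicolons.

Neither parent survives and there are no descendants, so the estate passes to Ryo's siblings and their issue per stirpes.
The estate is divided into 4 equal shares of 1/4 among Yoshiko, Daichi, Emiko, Satoshi.
Yoshiko predeceased; the 1/4 allotted to Yoshiko's branch passes to Yoshiko's issue by representation.
The 1/4 is divided into 2 equal shares of 1/8 among Mariko, Fumio.
Mariko is living and takes 1/8.
Fumio is living and takes 1/8.
Daichi is living and takes 1/4.
Emiko predeceased; the 1/4 allotted to Emiko's branch passes to Emiko's issue by representation.
The 1/4 is divided into 2 equal shares of 1/8 among Reiko, Akira.
Reiko is living and takes 1/8.
Akira is living and takes 1/8.
Satoshi is living and takes 1/4.

Akira 1/8; Daichi 1/4; Fumio 1/8; Mariko 1/8; Reiko 1/8; Satoshi 1/4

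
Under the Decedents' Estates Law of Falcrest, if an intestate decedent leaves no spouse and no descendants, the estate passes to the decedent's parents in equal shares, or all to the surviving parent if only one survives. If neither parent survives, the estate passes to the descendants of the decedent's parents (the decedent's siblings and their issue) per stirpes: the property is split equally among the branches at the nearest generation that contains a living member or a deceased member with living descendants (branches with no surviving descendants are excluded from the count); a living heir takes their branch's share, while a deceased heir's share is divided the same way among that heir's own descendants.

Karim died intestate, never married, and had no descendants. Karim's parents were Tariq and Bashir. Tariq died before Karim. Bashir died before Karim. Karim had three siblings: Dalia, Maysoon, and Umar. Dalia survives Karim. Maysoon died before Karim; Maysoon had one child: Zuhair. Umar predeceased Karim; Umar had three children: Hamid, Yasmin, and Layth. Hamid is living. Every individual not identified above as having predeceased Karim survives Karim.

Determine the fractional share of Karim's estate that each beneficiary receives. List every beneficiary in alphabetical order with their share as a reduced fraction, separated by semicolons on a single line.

Dalia 1/3; Hamid 1/9; Layth 1/9; Yasmin 1/9; Zuhair 1/3

Neither parent survives and there are no descendants, so the estate passes to Karim's siblings and their issue per stirpes.
The estate is divided into 3 equal shares of 1/3 among Dalia, Maysoon, Umar.
Dalia is living and takes 1/3.
Maysoon predeceased; the 1/3 allotted to Maysoon's branch passes to Maysoon's issue by representation.
Zuhair is the sole taker at this level and receives the full 1/3.
Umar predeceased; the 1/3 allotted to Umar's branch passes to Umar's issue by representation.
The 1/3 is divided into 3 equal shares of 1/9 among Hamid, Yasmin, Layth.
Hamid is living and takes 1/9.
Yasmin is living and takes 1/9.
Layth is living and takes 1/9.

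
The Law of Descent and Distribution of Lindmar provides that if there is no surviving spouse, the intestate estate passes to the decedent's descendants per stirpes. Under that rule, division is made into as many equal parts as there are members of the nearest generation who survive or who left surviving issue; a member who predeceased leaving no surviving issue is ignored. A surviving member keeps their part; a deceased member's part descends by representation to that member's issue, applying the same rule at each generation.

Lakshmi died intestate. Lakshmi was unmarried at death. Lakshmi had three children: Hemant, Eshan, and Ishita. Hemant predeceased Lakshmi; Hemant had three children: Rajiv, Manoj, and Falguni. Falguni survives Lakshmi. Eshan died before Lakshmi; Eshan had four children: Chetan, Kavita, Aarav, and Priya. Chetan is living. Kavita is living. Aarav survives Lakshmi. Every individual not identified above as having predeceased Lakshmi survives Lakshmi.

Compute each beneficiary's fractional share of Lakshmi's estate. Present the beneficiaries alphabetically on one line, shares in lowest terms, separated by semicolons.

Aarav 1/12; Chetan 1/12; Falguni 1/9; Ishita 1/3; Kavita 1/12; Manoj 1/9; Priya 1/12; Rajiv 1/9

There is no surviving spouse, so the entire estate passes to Lakshmi's descendants per stirpes.
The estate is divided into 3 equal shares of 1/3 among Hemant, Eshan, Ishita.
Hemant predeceased; the 1/3 allotted to Hemant's branch passes to Hemant's issue by representation.
The 1/3 is divided into 3 equal shares of 1/9 among Rajiv, Manoj, Falguni.
Rajiv is living and takes 1/9.
Manoj is living and takes 1/9.
Falguni is living and takes 1/9.
Eshan predeceased; the 1/3 allotted to Eshan's branch passes to Eshan's issue by representation.
The 1/3 is divided into 4 equal shares of 1/12 among Chetan, Kavita, Aarav, Priya.
Chetan is living and takes 1/12.
Kavita is living and takes 1/12.
Aarav is living and takes 1/12.
Priya is living and takes 1/12.
Ishita is living and takes 1/3.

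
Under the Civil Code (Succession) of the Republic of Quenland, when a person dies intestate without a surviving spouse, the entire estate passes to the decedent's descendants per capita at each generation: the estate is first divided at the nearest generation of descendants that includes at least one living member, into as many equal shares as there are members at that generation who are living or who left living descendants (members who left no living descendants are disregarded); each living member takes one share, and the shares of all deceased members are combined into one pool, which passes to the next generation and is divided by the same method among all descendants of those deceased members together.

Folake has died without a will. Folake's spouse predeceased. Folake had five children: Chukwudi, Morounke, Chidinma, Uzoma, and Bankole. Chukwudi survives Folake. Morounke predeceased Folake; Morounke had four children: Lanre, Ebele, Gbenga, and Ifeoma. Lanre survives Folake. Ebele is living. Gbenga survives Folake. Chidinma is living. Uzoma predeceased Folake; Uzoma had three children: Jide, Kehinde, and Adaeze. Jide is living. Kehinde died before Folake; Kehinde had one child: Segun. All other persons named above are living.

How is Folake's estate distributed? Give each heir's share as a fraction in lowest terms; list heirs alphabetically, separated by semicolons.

There is no surviving spouse, so the entire estate passes to Folake's descendants per capita at each generation.
At generation 1 (Chukwudi, Morounke, Chidinma, Uzoma, Bankole) there are 5 shares of (1)/5 = 1/5 each.
Living: Chukwudi, Chidinma, and Bankole — each takes 1/5.
Deceased: Morounke and Uzoma. Their combined 2/5 is pooled and carried to generation 2.
At generation 2 (Lanre, Ebele, Gbenga, Ifeoma, Jide, Kehinde, Adaeze) there are 7 shares of (2/5)/7 = 2/35 each.
Living: Lanre, Ebele, Gbenga, Ifeoma, Jide, and Adaeze — each takes 2/35.
Deceased: Kehinde. That 2/35 share is carried to generation 3.
At generation 3 (Segun) there are 1 shares of (2/35)/1 = 2/35 each.
Living: Segun — each takes 2/35.

Adaeze 2/35; Bankole 1/5; Chidinma 1/5; Chukwudi 1/5; Ebele 2/35; Gbenga 2/35; Ifeoma 2/35; Jide 2/35; Lanre 2/35; Segun 2/35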